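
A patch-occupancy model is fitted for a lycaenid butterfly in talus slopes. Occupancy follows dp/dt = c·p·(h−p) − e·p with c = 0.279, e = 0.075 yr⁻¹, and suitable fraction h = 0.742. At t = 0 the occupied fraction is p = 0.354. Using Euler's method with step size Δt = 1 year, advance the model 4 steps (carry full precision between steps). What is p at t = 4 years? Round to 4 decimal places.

0.3962

Update rule: p ← p + [c·p·(h−p) − e·p]·Δt with Δt = 1.
step 1: Δp = +0.01177, p = 0.36577
step 2: Δp = +0.01096, p = 0.37673
step 3: Δp = +0.01014, p = 0.38687
step 4: Δp = +0.00932, p = 0.39619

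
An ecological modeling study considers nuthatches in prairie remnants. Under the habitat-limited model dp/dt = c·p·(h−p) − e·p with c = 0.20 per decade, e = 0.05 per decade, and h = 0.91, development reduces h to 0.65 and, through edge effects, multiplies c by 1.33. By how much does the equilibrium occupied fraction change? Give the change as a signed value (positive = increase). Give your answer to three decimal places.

-0.198

Before: p* = h − e/c = 0.91 − 0.05/0.20 = 0.91 − 0.2500 = 0.6600.
After: c = 0.266, e = 0.05, h = 0.65; p* = 0.65 − 0.05/0.266 = 0.4620.
Δp* = 0.4620 − 0.6600 = -0.1980.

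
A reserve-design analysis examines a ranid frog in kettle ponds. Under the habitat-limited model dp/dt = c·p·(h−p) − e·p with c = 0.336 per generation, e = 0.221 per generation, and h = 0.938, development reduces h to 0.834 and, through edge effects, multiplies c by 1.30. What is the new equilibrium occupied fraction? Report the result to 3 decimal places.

Before: p* = h − e/c = 0.938 − 0.221/0.336 = 0.938 − 0.6577 = 0.2803.
After: c = 0.4368, e = 0.221, h = 0.834; p* = 0.834 − 0.221/0.4368 = 0.3280.

0.328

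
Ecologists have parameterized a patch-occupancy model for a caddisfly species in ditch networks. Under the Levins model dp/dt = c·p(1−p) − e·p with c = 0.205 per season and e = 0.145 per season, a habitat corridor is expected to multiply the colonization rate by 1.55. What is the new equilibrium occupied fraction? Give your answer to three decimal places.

Before: p* = 1 − 0.145/0.205 = 0.2927.
After the change, c = 0.31775, e = 0.145, so p* = 1 − 0.145/0.31775 = 0.5437.

0.544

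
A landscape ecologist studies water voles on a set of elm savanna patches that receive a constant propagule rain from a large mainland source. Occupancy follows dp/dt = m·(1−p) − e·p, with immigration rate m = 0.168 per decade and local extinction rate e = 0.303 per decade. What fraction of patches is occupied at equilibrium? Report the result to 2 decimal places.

0.36

At equilibrium the propagule rain into empty patches balances local extinction: m(1−p*) = e·p*.
p* = m/(m+e) = 0.168/(0.168+0.303) = 0.168/0.4710 = 0.3567.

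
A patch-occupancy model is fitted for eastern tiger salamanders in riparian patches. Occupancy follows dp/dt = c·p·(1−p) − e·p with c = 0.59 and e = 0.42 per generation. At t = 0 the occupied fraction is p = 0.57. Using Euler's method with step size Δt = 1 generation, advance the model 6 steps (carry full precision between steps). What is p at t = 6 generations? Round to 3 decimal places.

0.337

Update rule: p ← p + [c·p·(1−p) − e·p]·Δt with Δt = 1.
t = 1: p = 0.57000 + (-0.09479) = 0.47521
t = 2: p = 0.47521 + (-0.05245) = 0.42276
t = 3: p = 0.42276 + (-0.03358) = 0.38918
t = 4: p = 0.38918 + (-0.02320) = 0.36598
t = 5: p = 0.36598 + (-0.01681) = 0.34917
t = 6: p = 0.34917 + (-0.01257) = 0.33660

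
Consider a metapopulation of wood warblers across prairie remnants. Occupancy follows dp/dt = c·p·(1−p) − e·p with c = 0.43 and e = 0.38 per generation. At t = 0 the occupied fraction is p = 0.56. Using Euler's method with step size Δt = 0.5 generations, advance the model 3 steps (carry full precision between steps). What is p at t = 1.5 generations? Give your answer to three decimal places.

Update rule: p ← p + [c·p·(1−p) − e·p]·Δt with Δt = 0.5.
p: 0.56000 → 0.50658  (Δp = -0.05342)
p: 0.50658 → 0.46407  (Δp = -0.04251)
p: 0.46407 → 0.42937  (Δp = -0.03470)

0.429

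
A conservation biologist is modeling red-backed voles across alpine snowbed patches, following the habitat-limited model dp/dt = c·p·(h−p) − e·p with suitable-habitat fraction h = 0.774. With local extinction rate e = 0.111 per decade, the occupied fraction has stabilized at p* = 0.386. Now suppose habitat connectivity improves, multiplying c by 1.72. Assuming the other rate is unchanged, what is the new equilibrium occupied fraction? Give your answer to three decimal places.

0.548

Balance c(h−p*) = e gives c = e/(0.774 − 0.38600) = 0.111/0.38800 = 0.28608.
New p* = 0.774 − e/c = 0.774 − 0.11100/0.49206 = 0.54842.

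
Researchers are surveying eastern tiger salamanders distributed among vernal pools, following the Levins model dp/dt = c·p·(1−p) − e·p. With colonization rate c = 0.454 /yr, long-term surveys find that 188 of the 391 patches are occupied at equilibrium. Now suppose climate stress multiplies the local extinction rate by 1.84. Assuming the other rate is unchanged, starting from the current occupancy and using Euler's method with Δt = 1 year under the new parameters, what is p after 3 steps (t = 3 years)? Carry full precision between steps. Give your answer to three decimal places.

0.284

Observed p* = 188/391 = 0.48082.
Balance c(1−p*) = e gives e = 0.454×(1 − 0.48082) = 0.23571.
Starting from p₀ = 0.48082; update p ← p + (dp/dt)·Δt with the new parameters.
step 1: Δp = -0.09520, p = 0.38562
step 2: Δp = -0.05968, p = 0.32593
step 3: Δp = -0.04161, p = 0.28432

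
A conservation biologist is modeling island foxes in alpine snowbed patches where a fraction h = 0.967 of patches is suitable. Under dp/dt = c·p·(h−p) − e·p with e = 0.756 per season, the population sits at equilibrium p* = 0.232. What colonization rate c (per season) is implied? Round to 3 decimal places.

1.029

At equilibrium c(h−p*) = e, so c = e/(h−p*).
c = 0.756/(0.967 − 0.232) = 0.756/0.7350 = 1.0286.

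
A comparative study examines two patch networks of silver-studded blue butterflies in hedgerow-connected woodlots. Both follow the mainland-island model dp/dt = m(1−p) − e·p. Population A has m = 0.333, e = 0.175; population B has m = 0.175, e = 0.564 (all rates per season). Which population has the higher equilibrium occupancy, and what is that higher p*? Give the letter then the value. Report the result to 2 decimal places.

A, 0.66

A: p*_A = m/(m+e) = 0.333/0.5080 = 0.6555.
B: p*_B = 0.175/0.7390 = 0.2368.
A is higher at 0.6555.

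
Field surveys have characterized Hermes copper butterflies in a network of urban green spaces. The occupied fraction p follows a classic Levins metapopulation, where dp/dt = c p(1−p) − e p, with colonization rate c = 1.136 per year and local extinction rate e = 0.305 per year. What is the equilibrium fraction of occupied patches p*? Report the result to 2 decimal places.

0.73

Setting dp/dt = 0 and dividing through by p* gives c·(1−p*) = e.
So p* = 1 − e/c = 1 − 0.305/1.136 = 1 − 0.2685 = 0.7315.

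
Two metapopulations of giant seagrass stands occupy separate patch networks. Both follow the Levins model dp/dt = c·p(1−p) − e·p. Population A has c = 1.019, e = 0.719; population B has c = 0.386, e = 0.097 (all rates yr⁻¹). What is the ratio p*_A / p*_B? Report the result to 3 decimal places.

A: p*_A = 1 − 0.719/1.019 = 0.2944.
B: p*_B = 1 − 0.097/0.386 = 0.7487.
p*_A / p*_B = 0.2944/0.7487 = 0.3932.

0.393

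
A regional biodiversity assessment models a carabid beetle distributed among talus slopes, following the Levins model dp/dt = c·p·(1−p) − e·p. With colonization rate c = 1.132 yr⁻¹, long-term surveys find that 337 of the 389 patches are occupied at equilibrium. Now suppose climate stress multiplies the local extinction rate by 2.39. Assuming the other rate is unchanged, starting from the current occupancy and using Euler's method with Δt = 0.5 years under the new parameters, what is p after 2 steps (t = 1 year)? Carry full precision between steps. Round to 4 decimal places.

0.7337

Observed p* = 337/389 = 0.86632.
Balance c(1−p*) = e gives e = 1.132×(1 − 0.86632) = 0.15132.
Starting from p₀ = 0.86632; update p ← p + (dp/dt)·Δt with the new parameters.
step 1: Δp = -0.09111, p = 0.77521
step 2: Δp = -0.04155, p = 0.73366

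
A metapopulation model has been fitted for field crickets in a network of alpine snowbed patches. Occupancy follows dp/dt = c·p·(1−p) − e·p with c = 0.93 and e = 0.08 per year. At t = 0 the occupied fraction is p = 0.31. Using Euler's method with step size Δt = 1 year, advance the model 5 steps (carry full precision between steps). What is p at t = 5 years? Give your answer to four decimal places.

Update rule: p ← p + [c·p·(1−p) − e·p]·Δt with Δt = 1.
t = 1: p = 0.31000 + (+0.17413) = 0.48413
t = 2: p = 0.48413 + (+0.19354) = 0.67766
t = 3: p = 0.67766 + (+0.14893) = 0.82660
t = 4: p = 0.82660 + (+0.06717) = 0.89377
t = 5: p = 0.89377 + (+0.01680) = 0.91057

0.9106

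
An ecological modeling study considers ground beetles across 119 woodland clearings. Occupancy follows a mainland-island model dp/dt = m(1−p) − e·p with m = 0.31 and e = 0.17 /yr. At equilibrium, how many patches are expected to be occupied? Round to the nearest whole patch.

77

p* = m/(m+e) = 0.31/0.4800 = 0.6458.
Expected occupied patches = N × p* = 119 × 0.6458 = 76.85 ≈ 77.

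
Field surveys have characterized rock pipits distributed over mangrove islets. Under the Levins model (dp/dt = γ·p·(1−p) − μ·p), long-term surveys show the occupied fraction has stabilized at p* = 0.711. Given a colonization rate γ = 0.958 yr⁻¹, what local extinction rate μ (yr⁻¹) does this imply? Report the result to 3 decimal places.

0.277

At equilibrium γ(1−p*) = μ.
μ = 0.958 × (1 − 0.711) = 0.958 × 0.2890 = 0.2769.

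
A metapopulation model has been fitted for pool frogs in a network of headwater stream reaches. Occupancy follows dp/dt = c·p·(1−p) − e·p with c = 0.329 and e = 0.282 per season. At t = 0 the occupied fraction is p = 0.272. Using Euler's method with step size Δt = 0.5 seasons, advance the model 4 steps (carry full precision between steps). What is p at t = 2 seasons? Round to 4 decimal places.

Update rule: p ← p + [c·p·(1−p) − e·p]·Δt with Δt = 0.5.
step 1: Δp = -0.00578, p = 0.26622
step 2: Δp = -0.00540, p = 0.26082
step 3: Δp = -0.00506, p = 0.25576
step 4: Δp = -0.00475, p = 0.25101

0.2510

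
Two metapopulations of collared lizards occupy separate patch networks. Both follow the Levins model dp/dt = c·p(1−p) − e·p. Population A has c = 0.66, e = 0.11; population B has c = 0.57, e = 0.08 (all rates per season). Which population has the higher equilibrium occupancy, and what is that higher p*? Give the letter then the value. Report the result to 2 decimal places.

A: p*_A = 1 − 0.11/0.66 = 0.8333.
B: p*_B = 1 − 0.08/0.57 = 0.8596.
B is higher at 0.8596.

B, 0.86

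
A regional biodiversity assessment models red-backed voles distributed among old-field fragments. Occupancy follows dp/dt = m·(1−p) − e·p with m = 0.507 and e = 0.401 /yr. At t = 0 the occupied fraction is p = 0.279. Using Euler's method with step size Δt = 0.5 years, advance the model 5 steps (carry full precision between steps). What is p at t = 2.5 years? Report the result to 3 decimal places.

Update rule: p ← p + [m·(1−p) − e·p]·Δt with Δt = 0.5.
  1  |  dp/dt·Δt = +0.126834  |  p_1 = 0.405834
  2  |  dp/dt·Δt = +0.069251  |  p_2 = 0.475085
  3  |  dp/dt·Δt = +0.037811  |  p_3 = 0.512897
  4  |  dp/dt·Δt = +0.020645  |  p_4 = 0.533542
  5  |  dp/dt·Δt = +0.011272  |  p_5 = 0.544814

0.545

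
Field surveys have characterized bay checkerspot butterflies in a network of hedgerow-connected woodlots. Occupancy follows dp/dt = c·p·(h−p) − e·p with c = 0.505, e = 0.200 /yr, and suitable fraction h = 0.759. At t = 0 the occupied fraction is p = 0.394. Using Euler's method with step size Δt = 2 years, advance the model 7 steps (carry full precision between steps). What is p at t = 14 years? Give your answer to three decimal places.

0.364

Update rule: p ← p + [c·p·(h−p) − e·p]·Δt with Δt = 2.
p: 0.39400 → 0.38165  (Δp = -0.01235)
p: 0.38165 → 0.37444  (Δp = -0.00720)
p: 0.37444 → 0.37010  (Δp = -0.00434)
p: 0.37010 → 0.36743  (Δp = -0.00267)
p: 0.36743 → 0.36577  (Δp = -0.00166)
p: 0.36577 → 0.36473  (Δp = -0.00104)
p: 0.36473 → 0.36408  (Δp = -0.00065)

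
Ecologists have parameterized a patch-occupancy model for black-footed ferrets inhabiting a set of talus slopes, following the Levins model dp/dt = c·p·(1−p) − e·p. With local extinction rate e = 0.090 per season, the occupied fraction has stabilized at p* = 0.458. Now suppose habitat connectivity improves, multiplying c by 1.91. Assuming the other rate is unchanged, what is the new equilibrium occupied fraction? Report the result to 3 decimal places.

0.716

Balance c(1−p*) = e gives c = e/(1 − 0.45800) = 0.090/0.54200 = 0.16605.
New p* = 1 − e/c = 1 − 0.09000/0.31716 = 0.71623.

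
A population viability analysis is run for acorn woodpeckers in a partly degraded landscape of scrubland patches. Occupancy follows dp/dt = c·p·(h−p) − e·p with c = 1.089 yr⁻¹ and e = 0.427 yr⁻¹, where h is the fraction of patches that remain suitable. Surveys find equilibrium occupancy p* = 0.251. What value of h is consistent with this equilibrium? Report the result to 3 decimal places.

At equilibrium c(h−p*) = e, so h = p* + e/c.
h = 0.251 + 0.427/1.089 = 0.251 + 0.3921 = 0.6431.

0.643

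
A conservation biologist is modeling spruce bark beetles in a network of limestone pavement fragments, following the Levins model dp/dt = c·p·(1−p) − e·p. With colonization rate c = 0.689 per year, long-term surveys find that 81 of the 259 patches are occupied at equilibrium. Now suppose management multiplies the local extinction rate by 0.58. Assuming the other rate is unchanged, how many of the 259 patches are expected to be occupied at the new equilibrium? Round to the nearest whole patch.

Observed p* = 81/259 = 0.31274.
Balance c(1−p*) = e gives e = 0.689×(1 − 0.31274) = 0.47352.
New p* = 1 − e/c = 1 − 0.27464/0.68900 = 0.60139.
Expected occupied = 259 × 0.60139 = 155.76 ≈ 156.

156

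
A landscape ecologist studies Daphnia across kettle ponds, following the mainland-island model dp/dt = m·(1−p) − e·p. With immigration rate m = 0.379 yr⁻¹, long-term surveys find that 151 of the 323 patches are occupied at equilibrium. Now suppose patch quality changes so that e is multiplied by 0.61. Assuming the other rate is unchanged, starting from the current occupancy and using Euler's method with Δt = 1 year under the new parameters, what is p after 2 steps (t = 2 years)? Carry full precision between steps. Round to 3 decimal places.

0.574

Observed p* = 151/323 = 0.46749.
Balance m(1−p*) = e·p* gives e = m(1−p*)/p* = 0.379×0.53251/0.46749 = 0.43171.
Starting from p₀ = 0.46749; update p ← p + (dp/dt)·Δt with the new parameters.
p: 0.46749 → 0.54620  (Δp = +0.07871)
p: 0.54620 → 0.57435  (Δp = +0.02815)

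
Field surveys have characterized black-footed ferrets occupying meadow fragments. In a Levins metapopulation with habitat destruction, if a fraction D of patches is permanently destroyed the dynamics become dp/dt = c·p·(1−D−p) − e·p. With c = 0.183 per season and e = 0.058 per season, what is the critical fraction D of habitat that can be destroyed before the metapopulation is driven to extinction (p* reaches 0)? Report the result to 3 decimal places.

The nontrivial equilibrium is p* = (1−D) − e/c; extinction occurs when this hits zero.
So D_crit = 1 − e/c = 1 − 0.058/0.183 = 1 − 0.3169 = 0.6831.
This equals the undisturbed p*, a classic result of Lande's extension.

0.683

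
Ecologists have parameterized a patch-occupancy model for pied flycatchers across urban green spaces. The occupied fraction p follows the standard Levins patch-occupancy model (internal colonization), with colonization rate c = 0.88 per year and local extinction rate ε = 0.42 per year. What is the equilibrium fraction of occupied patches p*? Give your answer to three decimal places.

0.523

At equilibrium, colonization balances extinction: c·p*·(1−p*) = ε·p*.
So p* = 1 − ε/c = 1 − 0.42/0.88 = 1 − 0.4773 = 0.5227.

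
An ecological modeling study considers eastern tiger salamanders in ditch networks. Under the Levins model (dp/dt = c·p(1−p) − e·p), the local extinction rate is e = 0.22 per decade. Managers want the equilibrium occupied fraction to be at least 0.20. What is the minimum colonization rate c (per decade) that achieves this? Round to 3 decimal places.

p* = 1 − e/c ≥ 0.20 requires e/c ≤ 0.8000, i.e. c ≥ e/0.8000.
c_min = 0.22/0.8000 = 0.2750.

0.275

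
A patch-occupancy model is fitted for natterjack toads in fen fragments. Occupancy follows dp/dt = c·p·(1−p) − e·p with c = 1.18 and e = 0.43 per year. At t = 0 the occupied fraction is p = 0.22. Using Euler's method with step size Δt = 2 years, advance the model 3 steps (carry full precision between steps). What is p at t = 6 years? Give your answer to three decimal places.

0.633

Update rule: p ← p + [c·p·(1−p) − e·p]·Δt with Δt = 2.
  1  |  dp/dt·Δt = +0.215776  |  p_1 = 0.435776
  2  |  dp/dt·Δt = +0.205498  |  p_2 = 0.641274
  3  |  dp/dt·Δt = -0.008598  |  p_3 = 0.632677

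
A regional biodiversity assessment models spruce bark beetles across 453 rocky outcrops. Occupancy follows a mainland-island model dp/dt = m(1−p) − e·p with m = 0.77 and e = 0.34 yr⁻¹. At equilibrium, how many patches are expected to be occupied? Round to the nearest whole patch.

p* = m/(m+e) = 0.77/1.1100 = 0.6937.
Expected occupied patches = N × p* = 453 × 0.6937 = 314.24 ≈ 314.

314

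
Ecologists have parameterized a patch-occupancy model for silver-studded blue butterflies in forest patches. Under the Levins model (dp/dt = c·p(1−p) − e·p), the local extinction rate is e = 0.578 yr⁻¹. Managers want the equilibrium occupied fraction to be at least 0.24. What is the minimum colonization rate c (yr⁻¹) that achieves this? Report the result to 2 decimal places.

p* = 1 − e/c ≥ 0.24 requires e/c ≤ 0.7600, i.e. c ≥ e/0.7600.
c_min = 0.578/0.7600 = 0.7605.

0.76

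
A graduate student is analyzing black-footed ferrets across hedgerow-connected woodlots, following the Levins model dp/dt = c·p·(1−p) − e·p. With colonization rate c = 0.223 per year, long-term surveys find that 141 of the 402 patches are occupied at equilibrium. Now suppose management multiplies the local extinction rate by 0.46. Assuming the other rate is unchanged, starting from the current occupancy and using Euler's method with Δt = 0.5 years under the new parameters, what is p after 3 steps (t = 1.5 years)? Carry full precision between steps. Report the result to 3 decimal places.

0.392

Observed p* = 141/402 = 0.35075.
Balance c(1−p*) = e gives e = 0.223×(1 − 0.35075) = 0.14478.
Starting from p₀ = 0.35075; update p ← p + (dp/dt)·Δt with the new parameters.
t = 0.5: p = 0.35075 + (+0.01371) = 0.36446
t = 1: p = 0.36446 + (+0.01369) = 0.37815
t = 1.5: p = 0.37815 + (+0.01363) = 0.39177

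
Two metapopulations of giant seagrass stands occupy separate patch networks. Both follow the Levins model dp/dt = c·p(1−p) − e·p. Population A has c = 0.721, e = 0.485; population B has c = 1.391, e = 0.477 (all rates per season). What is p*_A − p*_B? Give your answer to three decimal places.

A: p*_A = 1 − 0.485/0.721 = 0.3273.
B: p*_B = 1 − 0.477/1.391 = 0.6571.
p*_A − p*_B = 0.3273 − 0.6571 = -0.3298.

-0.330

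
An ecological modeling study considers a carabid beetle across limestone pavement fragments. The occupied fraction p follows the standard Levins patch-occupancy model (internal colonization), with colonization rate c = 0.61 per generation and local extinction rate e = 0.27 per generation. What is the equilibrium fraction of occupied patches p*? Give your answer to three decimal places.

0.557

Setting dp/dt = 0 and dividing through by p* gives c·(1−p*) = e.
So p* = 1 − e/c = 1 − 0.27/0.61 = 1 − 0.4426 = 0.5574.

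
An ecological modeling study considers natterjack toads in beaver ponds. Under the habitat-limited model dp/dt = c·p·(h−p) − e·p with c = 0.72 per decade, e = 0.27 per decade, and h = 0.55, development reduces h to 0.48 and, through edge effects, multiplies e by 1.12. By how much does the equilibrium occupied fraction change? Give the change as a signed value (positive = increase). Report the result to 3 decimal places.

-0.115

Before: p* = h − e/c = 0.55 − 0.27/0.72 = 0.55 − 0.3750 = 0.1750.
After: c = 0.72, e = 0.3024, h = 0.48; p* = 0.48 − 0.3024/0.72 = 0.0600.
Δp* = 0.0600 − 0.1750 = -0.1150.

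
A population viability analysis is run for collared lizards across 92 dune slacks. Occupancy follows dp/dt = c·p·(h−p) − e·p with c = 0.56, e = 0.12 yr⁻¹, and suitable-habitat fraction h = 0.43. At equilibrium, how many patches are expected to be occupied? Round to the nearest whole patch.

p* = h − e/c = 0.43 − 0.2143 = 0.2157.
Expected occupied patches = N × p* = 92 × 0.2157 = 19.85 ≈ 20.

20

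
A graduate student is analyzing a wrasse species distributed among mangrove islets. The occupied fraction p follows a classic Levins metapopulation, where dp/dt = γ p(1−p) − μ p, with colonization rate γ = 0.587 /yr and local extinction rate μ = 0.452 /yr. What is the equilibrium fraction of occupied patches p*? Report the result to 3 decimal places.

At equilibrium, colonization balances extinction: γ·p*·(1−p*) = μ·p*.
So p* = 1 − μ/γ = 1 − 0.452/0.587 = 1 − 0.7700 = 0.2300.

0.230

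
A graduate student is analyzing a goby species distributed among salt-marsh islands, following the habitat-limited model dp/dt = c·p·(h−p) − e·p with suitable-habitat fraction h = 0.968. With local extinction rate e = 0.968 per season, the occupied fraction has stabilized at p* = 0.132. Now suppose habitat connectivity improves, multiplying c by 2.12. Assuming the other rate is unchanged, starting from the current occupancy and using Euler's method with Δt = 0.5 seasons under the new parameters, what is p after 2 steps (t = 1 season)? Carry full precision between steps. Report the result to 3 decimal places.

Balance c(h−p*) = e gives c = e/(0.968 − 0.13200) = 0.968/0.83600 = 1.15789.
Starting from p₀ = 0.13200; update p ← p + (dp/dt)·Δt with the new parameters.
  1  |  dp/dt·Δt = +0.071555  |  p_1 = 0.203555
  2  |  dp/dt·Δt = +0.092466  |  p_2 = 0.296020

0.296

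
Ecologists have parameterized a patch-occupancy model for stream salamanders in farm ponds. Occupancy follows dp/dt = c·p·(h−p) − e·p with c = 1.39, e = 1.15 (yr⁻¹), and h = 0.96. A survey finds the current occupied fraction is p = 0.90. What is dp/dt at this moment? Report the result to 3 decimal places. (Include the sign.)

-0.960

Colonization term: c·p·(h−p) = 1.39×0.90×0.0600 = 0.07506.
Extinction term: e·p = 1.03500.
dp/dt = 0.07506 − 1.03500 = -0.95994.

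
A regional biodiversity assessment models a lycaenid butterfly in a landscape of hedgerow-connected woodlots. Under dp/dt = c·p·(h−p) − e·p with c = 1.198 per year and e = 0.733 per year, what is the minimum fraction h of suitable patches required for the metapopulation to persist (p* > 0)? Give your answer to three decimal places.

p* = h − e/c is positive only when h > e/c.
h_min = e/c = 0.733/1.198 = 0.6119.

0.612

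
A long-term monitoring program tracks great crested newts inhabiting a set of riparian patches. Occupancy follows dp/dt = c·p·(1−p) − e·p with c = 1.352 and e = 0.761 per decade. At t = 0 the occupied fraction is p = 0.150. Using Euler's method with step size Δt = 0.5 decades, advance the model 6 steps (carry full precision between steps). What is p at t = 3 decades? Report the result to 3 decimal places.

Update rule: p ← p + [c·p·(1−p) − e·p]·Δt with Δt = 0.5.
p: 0.15000 → 0.17911  (Δp = +0.02912)
p: 0.17911 → 0.21036  (Δp = +0.03124)
p: 0.21036 → 0.24260  (Δp = +0.03225)
p: 0.24260 → 0.27451  (Δp = +0.03190)
p: 0.27451 → 0.30468  (Δp = +0.03018)
p: 0.30468 → 0.33196  (Δp = +0.02728)

0.332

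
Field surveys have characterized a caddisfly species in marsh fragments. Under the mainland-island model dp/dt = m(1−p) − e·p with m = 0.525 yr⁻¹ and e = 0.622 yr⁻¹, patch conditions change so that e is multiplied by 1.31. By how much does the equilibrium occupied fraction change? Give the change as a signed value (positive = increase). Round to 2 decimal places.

-0.07

Before: p* = 0.525/(0.525+0.622) = 0.4577.
After: m = 0.525, e = 0.81482; p* = 0.525/1.3398 = 0.3918.
Δp* = 0.3918 − 0.4577 = -0.0659.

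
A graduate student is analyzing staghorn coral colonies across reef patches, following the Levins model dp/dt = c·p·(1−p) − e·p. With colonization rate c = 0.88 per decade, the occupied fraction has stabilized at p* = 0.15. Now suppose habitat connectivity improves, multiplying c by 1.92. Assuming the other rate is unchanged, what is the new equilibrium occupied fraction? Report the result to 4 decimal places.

Balance c(1−p*) = e gives e = 0.88×(1 − 0.15000) = 0.74800.
New p* = 1 − e/c = 1 − 0.74800/1.68960 = 0.55729.

0.5573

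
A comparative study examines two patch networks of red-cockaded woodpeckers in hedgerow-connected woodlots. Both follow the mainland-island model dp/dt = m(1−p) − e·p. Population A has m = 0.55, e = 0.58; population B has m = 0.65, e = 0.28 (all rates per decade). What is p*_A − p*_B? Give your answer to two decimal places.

-0.21

A: p*_A = m/(m+e) = 0.55/1.1300 = 0.4867.
B: p*_B = 0.65/0.9300 = 0.6989.
p*_A − p*_B = 0.4867 − 0.6989 = -0.2122.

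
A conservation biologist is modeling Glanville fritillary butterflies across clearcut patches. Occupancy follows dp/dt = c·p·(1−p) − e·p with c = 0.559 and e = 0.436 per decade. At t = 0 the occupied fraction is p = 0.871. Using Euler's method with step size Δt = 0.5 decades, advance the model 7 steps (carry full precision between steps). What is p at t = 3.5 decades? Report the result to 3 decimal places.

Update rule: p ← p + [c·p·(1−p) − e·p]·Δt with Δt = 0.5.
step 1: Δp = -0.15847, p = 0.71253
step 2: Δp = -0.09808, p = 0.61445
step 3: Δp = -0.06774, p = 0.54671
step 4: Δp = -0.04992, p = 0.49679
step 5: Δp = -0.03843, p = 0.45836
step 6: Δp = -0.03053, p = 0.42783
step 7: Δp = -0.02485, p = 0.40298

0.403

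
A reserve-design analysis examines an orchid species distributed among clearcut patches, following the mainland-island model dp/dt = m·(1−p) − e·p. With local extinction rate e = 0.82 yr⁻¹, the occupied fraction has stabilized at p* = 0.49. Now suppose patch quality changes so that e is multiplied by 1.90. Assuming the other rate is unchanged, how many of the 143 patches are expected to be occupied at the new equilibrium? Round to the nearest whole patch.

48

Balance m(1−p*) = e·p* gives m = e·p*/(1−p*) = 0.82×0.49000/0.51000 = 0.78784.
New p* = m/(m+e) = 0.78784/(0.78784+1.55800) = 0.33585.
Expected occupied = 143 × 0.33585 = 48.03 ≈ 48.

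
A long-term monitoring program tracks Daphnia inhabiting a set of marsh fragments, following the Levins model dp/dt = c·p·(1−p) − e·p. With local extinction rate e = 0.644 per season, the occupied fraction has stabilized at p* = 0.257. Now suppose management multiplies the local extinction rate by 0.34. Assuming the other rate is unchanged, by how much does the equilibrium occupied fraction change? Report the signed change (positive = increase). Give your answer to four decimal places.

Balance c(1−p*) = e gives c = e/(1 − 0.25700) = 0.644/0.74300 = 0.86676.
New p* = 1 − e/c = 1 − 0.21896/0.86676 = 0.74738.
Δp* = 0.74738 − 0.25700 = +0.49038.

0.4904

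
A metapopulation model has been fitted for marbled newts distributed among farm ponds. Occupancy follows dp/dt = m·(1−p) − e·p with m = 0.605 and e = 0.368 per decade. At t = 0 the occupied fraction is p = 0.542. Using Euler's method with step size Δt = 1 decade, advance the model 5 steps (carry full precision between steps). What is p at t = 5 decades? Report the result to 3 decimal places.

Update rule: p ← p + [m·(1−p) − e·p]·Δt with Δt = 1.
p: 0.54200 → 0.61963  (Δp = +0.07763)
p: 0.61963 → 0.62173  (Δp = +0.00210)
p: 0.62173 → 0.62179  (Δp = +0.00006)
p: 0.62179 → 0.62179  (Δp = +0.00000)
p: 0.62179 → 0.62179  (Δp = +0.00000)

0.622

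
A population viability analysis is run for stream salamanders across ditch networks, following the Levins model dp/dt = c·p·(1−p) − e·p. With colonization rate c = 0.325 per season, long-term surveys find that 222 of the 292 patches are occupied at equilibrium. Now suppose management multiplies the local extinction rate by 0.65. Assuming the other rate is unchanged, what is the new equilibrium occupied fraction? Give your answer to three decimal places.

Observed p* = 222/292 = 0.76027.
Balance c(1−p*) = e gives e = 0.325×(1 − 0.76027) = 0.07791.
New p* = 1 − e/c = 1 − 0.05064/0.32500 = 0.84418.

0.844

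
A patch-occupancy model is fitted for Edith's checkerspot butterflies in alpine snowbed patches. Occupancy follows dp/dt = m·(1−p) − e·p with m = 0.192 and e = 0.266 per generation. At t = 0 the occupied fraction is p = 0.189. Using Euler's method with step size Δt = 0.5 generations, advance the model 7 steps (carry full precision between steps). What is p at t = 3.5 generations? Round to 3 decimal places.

0.382

Update rule: p ← p + [m·(1−p) − e·p]·Δt with Δt = 0.5.
p: 0.18900 → 0.24172  (Δp = +0.05272)
p: 0.24172 → 0.28237  (Δp = +0.04065)
p: 0.28237 → 0.31370  (Δp = +0.03134)
p: 0.31370 → 0.33787  (Δp = +0.02416)
p: 0.33787 → 0.35649  (Δp = +0.01863)
p: 0.35649 → 0.37086  (Δp = +0.01436)
p: 0.37086 → 0.38193  (Δp = +0.01107)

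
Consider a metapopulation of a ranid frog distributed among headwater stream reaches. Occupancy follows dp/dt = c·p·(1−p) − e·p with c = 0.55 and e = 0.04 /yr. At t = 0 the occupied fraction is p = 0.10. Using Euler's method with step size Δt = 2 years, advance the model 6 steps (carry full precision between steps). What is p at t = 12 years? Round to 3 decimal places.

0.927

Update rule: p ← p + [c·p·(1−p) − e·p]·Δt with Δt = 2.
  1  |  dp/dt·Δt = +0.091000  |  p_1 = 0.191000
  2  |  dp/dt·Δt = +0.154691  |  p_2 = 0.345691
  3  |  dp/dt·Δt = +0.221152  |  p_3 = 0.566843
  4  |  dp/dt·Δt = +0.224738  |  p_4 = 0.791581
  5  |  dp/dt·Δt = +0.118152  |  p_5 = 0.909733
  6  |  dp/dt·Δt = +0.017552  |  p_6 = 0.927285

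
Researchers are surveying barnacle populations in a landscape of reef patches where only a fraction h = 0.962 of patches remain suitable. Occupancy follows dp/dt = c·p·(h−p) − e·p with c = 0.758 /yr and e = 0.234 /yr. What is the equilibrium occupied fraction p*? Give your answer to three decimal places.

Setting dp/dt = 0 and dividing by p* gives c·(h−p*) = e.
So p* = h − e/c = 0.962 − 0.234/0.758 = 0.962 − 0.3087 = 0.6533.

0.653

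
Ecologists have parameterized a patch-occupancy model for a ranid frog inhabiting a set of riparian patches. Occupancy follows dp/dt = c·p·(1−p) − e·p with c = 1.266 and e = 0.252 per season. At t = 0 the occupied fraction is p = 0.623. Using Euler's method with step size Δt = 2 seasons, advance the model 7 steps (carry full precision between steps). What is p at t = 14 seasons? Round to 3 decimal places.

Update rule: p ← p + [c·p·(1−p) − e·p]·Δt with Δt = 2.
t = 2: p = 0.62300 + (+0.28070) = 0.90370
t = 4: p = 0.90370 + (-0.23512) = 0.66858
t = 6: p = 0.66858 + (+0.22407) = 0.89266
t = 8: p = 0.89266 + (-0.20728) = 0.68538
t = 10: p = 0.68538 + (+0.20056) = 0.88594
t = 12: p = 0.88594 + (-0.19065) = 0.69529
t = 14: p = 0.69529 + (+0.18601) = 0.88130

0.881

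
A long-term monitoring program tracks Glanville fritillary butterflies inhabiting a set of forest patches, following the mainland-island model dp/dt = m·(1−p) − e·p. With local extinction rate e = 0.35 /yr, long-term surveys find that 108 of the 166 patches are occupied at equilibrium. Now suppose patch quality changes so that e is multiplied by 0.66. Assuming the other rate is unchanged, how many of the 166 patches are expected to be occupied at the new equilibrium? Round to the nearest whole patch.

123

Observed p* = 108/166 = 0.65060.
Balance m(1−p*) = e·p* gives m = e·p*/(1−p*) = 0.35×0.65060/0.34940 = 0.65172.
New p* = m/(m+e) = 0.65172/(0.65172+0.23100) = 0.73831.
Expected occupied = 166 × 0.73831 = 122.56 ≈ 123.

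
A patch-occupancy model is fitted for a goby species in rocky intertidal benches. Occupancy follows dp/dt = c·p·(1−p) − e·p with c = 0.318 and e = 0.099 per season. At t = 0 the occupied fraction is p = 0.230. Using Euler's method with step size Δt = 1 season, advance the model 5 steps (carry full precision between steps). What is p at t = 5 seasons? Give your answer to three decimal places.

0.411

Update rule: p ← p + [c·p·(1−p) − e·p]·Δt with Δt = 1.
step 1: Δp = +0.03355, p = 0.26355
step 2: Δp = +0.03563, p = 0.29918
step 3: Δp = +0.03706, p = 0.33623
step 4: Δp = +0.03768, p = 0.37392
step 5: Δp = +0.03743, p = 0.41135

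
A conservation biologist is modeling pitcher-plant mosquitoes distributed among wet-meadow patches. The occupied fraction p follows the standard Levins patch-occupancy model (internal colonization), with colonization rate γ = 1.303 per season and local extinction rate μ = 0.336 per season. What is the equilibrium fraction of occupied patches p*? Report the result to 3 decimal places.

0.742

At equilibrium, colonization balances extinction: γ·p*·(1−p*) = μ·p*.
So p* = 1 − μ/γ = 1 − 0.336/1.303 = 1 − 0.2579 = 0.7421.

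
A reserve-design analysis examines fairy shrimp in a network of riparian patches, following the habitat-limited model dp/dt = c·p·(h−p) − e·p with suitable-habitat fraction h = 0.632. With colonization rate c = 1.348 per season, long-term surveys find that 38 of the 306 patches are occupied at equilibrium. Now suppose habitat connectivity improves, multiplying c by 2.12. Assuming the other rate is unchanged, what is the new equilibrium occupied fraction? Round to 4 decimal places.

Observed p* = 38/306 = 0.12418.
Balance c(h−p*) = e gives e = 1.348×(0.632 − 0.12418) = 0.68454.
New p* = 0.632 − e/c = 0.632 − 0.68454/2.85776 = 0.39246.

0.3925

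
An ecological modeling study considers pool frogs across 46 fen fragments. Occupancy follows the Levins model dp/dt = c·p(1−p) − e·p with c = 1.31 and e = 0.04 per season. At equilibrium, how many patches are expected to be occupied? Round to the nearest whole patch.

45

p* = 1 − e/c = 1 − 0.04/1.31 = 0.9695.
Expected occupied patches = N × p* = 46 × 0.9695 = 44.60 ≈ 45.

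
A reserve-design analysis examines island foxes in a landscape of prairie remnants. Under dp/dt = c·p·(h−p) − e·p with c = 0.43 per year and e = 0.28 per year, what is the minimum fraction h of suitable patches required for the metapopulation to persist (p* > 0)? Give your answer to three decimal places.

0.651

p* = h − e/c is positive only when h > e/c.
h_min = e/c = 0.28/0.43 = 0.6512.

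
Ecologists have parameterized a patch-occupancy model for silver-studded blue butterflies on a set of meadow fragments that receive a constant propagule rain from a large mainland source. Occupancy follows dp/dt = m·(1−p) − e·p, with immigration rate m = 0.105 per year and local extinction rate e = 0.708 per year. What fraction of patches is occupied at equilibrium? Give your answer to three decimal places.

At equilibrium the propagule rain into empty patches balances local extinction: m(1−p*) = e·p*.
p* = m/(m+e) = 0.105/(0.105+0.708) = 0.105/0.8130 = 0.1292.

0.129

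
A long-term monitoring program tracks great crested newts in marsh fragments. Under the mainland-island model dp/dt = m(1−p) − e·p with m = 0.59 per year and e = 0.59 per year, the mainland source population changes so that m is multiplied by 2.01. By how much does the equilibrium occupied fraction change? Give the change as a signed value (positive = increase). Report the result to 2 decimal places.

Before: p* = 0.59/(0.59+0.59) = 0.5000.
After: m = 1.1859, e = 0.59; p* = 1.1859/1.7759 = 0.6678.
Δp* = 0.6678 − 0.5000 = +0.1678.

0.17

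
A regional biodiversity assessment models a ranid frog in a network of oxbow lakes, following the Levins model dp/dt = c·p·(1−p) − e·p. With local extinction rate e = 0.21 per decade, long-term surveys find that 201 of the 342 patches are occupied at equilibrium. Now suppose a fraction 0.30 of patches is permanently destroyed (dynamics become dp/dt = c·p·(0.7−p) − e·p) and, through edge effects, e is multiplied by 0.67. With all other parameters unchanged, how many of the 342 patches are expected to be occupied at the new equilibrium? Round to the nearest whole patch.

145

Observed p* = 201/342 = 0.58772.
Balance c(1−p*) = e gives c = e/(1 − 0.58772) = 0.21/0.41228 = 0.50936.
New p* = 0.7 − e/c = 0.7 − 0.14070/0.50936 = 0.42377.
Expected occupied = 342 × 0.42377 = 144.93 ≈ 145.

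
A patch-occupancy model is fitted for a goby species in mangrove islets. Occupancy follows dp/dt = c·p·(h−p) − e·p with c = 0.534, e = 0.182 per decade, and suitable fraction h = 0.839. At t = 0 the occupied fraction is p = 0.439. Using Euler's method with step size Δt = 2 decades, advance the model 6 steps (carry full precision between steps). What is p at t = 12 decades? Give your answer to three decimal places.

0.497

Update rule: p ← p + [c·p·(h−p) − e·p]·Δt with Δt = 2.
t = 2: p = 0.43900 + (+0.02774) = 0.46674
t = 4: p = 0.46674 + (+0.01567) = 0.48241
t = 6: p = 0.48241 + (+0.00812) = 0.49053
t = 8: p = 0.49053 + (+0.00400) = 0.49454
t = 10: p = 0.49454 + (+0.00192) = 0.49646
t = 12: p = 0.49646 + (+0.00091) = 0.49737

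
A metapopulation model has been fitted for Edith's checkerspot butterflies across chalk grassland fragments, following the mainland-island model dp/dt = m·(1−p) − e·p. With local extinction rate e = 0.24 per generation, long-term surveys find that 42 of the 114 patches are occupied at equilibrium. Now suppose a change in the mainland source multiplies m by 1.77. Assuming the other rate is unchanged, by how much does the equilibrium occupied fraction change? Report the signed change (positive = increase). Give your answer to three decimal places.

0.140

Observed p* = 42/114 = 0.36842.
Balance m(1−p*) = e·p* gives m = e·p*/(1−p*) = 0.24×0.36842/0.63158 = 0.14000.
New p* = m/(m+e) = 0.24780/(0.24780+0.24000) = 0.50800.
Δp* = 0.50800 − 0.36842 = +0.13958.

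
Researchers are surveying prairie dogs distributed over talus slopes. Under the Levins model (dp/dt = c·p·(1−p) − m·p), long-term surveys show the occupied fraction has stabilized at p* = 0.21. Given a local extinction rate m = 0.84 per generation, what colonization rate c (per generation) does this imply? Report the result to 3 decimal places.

1.063

At equilibrium c(1−p*) = m, so c = m/(1−p*).
c = 0.84/(1 − 0.21) = 0.84/0.7900 = 1.0633.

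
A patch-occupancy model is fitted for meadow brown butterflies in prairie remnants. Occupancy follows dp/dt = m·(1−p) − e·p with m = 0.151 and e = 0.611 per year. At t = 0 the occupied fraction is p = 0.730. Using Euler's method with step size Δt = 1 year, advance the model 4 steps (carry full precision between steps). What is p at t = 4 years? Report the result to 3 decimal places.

0.200

Update rule: p ← p + [m·(1−p) − e·p]·Δt with Δt = 1.
  1  |  dp/dt·Δt = -0.405260  |  p_1 = 0.324740
  2  |  dp/dt·Δt = -0.096452  |  p_2 = 0.228288
  3  |  dp/dt·Δt = -0.022956  |  p_3 = 0.205333
  4  |  dp/dt·Δt = -0.005463  |  p_4 = 0.199869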